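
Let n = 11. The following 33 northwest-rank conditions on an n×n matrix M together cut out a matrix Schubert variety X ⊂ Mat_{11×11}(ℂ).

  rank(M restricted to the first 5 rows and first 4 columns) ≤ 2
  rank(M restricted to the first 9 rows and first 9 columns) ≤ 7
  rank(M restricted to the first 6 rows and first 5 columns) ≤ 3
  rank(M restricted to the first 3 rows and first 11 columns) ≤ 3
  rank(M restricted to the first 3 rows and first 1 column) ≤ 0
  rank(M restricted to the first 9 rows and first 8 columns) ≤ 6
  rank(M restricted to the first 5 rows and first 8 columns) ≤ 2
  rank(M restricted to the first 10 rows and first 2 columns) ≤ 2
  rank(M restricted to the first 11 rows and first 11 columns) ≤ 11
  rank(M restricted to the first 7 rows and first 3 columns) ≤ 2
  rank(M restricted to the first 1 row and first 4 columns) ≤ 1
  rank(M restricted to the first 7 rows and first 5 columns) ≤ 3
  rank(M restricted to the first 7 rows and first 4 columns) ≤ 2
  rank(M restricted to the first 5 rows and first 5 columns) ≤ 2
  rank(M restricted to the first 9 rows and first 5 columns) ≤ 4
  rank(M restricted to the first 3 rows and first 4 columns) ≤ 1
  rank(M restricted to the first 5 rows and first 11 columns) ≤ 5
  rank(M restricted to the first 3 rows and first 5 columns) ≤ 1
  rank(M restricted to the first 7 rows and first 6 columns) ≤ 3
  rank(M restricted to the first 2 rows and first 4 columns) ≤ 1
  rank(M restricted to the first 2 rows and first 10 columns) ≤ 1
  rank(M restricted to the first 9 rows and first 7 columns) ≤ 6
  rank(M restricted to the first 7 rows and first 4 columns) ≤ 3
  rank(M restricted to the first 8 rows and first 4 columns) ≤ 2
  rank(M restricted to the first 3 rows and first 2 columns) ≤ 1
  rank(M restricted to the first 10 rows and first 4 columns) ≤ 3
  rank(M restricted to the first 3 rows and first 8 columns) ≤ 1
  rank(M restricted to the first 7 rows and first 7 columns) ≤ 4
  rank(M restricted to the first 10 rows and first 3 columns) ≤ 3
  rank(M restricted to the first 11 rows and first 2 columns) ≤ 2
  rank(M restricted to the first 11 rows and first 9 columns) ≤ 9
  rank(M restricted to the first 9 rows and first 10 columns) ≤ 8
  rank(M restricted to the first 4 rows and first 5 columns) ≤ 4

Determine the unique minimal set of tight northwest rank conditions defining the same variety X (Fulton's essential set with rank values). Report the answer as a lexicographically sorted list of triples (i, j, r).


Recovering R(i,j) via the rank-extension bound from the 33 conditions:

  row 1: 0  1  1  1  1  1  1  1  1  1  1
  row 2: 0  1  1  1  1  1  1  1  1  1  2
  row 3: 0  1  1  1  1  1  1  1  2  2  3
  row 4: 1  2  2  2  2  2  2  2  3  3  4
  row 5: 1  2  2  2  2  2  2  2  3  4  5
  row 6: 1  2  2  2  3  3  3  3  4  5  6
  row 7: 1  2  2  2  3  3  4  4  5  6  7
  row 8: 1  2  2  2  3  4  5  5  6  7  8
  row 9: 1  2  3  3  4  5  6  6  7  8  9
  row 10: 1  2  3  3  4  5  6  7  8  9  10
  row 11: 1  2  3  4  5  6  7  8  9  10  11

giving w = (2, 11, 9, 1, 10, 5, 7, 6, 3, 8, 4) via Δ²R.

Fulton essential set (7 of the 31 Rothe cells):

[(2, 10, 1), (3, 1, 0), (3, 8, 1), (5, 8, 2), (7, 6, 3), (8, 4, 2), (10, 4, 3)]


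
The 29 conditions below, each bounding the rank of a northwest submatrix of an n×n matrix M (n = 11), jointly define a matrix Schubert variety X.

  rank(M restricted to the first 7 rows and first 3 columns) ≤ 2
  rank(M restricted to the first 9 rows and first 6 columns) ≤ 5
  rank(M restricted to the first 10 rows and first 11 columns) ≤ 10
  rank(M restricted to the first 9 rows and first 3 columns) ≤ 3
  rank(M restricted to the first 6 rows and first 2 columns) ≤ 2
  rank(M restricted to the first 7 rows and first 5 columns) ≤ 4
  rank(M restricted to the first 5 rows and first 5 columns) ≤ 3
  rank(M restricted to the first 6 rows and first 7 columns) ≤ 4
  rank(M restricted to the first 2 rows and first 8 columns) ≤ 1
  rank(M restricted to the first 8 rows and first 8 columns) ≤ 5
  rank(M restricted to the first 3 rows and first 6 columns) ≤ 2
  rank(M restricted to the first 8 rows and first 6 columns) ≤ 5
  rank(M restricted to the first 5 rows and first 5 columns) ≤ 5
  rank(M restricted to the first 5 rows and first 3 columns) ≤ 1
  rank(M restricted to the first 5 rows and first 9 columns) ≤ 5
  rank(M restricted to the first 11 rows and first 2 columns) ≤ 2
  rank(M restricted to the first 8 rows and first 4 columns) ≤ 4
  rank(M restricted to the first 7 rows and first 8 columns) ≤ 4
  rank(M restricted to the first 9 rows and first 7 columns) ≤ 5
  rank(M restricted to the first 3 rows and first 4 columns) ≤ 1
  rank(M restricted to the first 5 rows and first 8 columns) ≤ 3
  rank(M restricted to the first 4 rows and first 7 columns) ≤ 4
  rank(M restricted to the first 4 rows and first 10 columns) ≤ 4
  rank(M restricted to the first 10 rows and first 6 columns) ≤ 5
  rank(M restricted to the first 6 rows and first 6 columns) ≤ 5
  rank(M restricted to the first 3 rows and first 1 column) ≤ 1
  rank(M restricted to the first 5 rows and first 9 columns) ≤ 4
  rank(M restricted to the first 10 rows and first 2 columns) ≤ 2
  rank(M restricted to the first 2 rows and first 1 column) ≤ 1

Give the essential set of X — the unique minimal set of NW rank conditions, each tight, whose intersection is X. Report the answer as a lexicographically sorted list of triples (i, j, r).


Reconstructing r_w from the 29 given conditions:

  row 1: 1 1 1 1 1 1 1 1 1 1 1
  row 2: 1 1 1 1 1 1 1 1 2 2 2
  row 3: 1 1 1 1 2 2 2 2 3 3 3
  row 4: 1 1 1 2 3 3 3 3 4 4 4
  row 5: 1 1 1 2 3 3 3 3 4 5 5
  row 6: 1 2 2 3 4 4 4 4 5 6 6
  row 7: 1 2 2 3 4 4 4 4 5 6 7
  row 8: 1 2 3 4 5 5 5 5 6 7 8
  row 9: 1 2 3 4 5 5 5 6 7 8 9
  row 10: 1 2 3 4 5 5 6 7 8 9 10
  row 11: 1 2 3 4 5 6 7 8 9 10 11

so w = (1, 9, 5, 4, 10, 2, 11, 3, 8, 7, 6).

D(w) has 24 cells with 8 SE-corners; essential set:

[(2, 8, 1), (3, 4, 1), (5, 3, 1), (5, 8, 3), (7, 3, 2), (7, 8, 4), (9, 7, 5), (10, 6, 5)]


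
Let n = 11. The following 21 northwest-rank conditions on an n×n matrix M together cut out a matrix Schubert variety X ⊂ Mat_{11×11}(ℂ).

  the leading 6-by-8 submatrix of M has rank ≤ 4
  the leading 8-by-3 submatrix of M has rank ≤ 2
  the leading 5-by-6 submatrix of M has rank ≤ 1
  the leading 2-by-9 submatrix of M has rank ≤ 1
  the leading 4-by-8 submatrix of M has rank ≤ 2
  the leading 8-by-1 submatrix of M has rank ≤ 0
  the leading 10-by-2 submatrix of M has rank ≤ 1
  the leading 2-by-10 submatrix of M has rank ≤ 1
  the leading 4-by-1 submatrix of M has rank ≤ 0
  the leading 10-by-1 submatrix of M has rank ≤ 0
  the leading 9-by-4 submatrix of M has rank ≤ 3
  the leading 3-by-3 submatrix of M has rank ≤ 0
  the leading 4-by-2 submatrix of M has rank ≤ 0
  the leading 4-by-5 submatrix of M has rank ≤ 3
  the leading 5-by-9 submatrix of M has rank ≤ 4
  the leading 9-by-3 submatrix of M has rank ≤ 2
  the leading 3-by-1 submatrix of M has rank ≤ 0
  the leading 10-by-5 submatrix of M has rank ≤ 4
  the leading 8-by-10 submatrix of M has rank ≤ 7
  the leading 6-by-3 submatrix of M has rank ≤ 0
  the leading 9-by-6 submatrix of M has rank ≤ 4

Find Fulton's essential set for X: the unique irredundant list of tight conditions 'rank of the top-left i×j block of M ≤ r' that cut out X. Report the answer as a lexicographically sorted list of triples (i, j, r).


Propagating the 21 rank bounds to every northwest block:

  R[1]: 0  0  0  1  1  1  1  1  1  1  1
  R[2]: 0  0  0  1  1  1  1  1  1  1  2
  R[3]: 0  0  0  1  1  1  2  2  2  2  3
  R[4]: 0  0  0  1  1  1  2  2  3  3  4
  R[5]: 0  0  0  1  1  1  2  3  4  4  5
  R[6]: 0  0  0  1  2  2  3  4  5  5  6
  R[7]: 0  1  1  2  3  3  4  5  6  6  7
  R[8]: 0  1  2  3  4  4  5  6  7  7  8
  R[9]: 0  1  2  3  4  4  5  6  7  8  9
  R[10]: 0  1  2  3  4  5  6  7  8  9  10
  R[11]: 1  2  3  4  5  6  7  8  9  10  11

the unique w with this rank table is (4, 11, 7, 9, 8, 5, 2, 3, 10, 6, 1).

Rothe diagram D(w) (36 cells), 6 SE-corners (essential conditions):

[(2, 10, 1), (4, 8, 2), (5, 6, 1), (6, 3, 0), (9, 6, 4), (10, 1, 0)]


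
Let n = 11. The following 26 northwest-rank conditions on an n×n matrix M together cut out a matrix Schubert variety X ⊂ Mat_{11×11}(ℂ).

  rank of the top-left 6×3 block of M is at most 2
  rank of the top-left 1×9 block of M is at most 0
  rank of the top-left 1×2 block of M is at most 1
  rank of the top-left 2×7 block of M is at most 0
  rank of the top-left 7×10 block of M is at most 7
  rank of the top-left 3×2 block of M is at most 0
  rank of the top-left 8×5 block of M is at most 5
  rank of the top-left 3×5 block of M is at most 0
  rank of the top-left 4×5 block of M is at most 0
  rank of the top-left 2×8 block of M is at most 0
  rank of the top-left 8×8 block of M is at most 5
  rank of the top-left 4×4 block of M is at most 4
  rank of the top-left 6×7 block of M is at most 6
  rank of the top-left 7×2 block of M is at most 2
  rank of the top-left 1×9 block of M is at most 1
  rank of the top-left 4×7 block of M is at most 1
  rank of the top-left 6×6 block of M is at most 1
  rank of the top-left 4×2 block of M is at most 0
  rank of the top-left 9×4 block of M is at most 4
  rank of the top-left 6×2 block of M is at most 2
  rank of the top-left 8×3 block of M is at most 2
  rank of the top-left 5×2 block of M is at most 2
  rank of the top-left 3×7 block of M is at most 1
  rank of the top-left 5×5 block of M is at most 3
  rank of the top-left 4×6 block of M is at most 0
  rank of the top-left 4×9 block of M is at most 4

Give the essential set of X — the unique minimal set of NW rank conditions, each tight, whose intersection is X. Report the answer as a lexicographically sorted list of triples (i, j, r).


Computing R[i][j] = min implied NW-rank bound (n=11, 26 conditions):

  i=1: 0  0  0  0  0  0  0  0  0  1  1
  i=2: 0  0  0  0  0  0  0  0  1  2  2
  i=3: 0  0  0  0  0  0  1  1  2  3  3
  i=4: 0  0  0  0  0  0  1  2  3  4  4
  i=5: 1  1  1  1  1  1  2  3  4  5  5
  i=6: 1  1  1  1  1  1  2  3  4  5  6
  i=7: 1  2  2  2  2  2  3  4  5  6  7
  i=8: 1  2  2  3  3  3  4  5  6  7  8
  i=9: 1  2  3  4  4  4  5  6  7  8  9
  i=10: 1  2  3  4  5  5  6  7  8  9  10
  i=11: 1  2  3  4  5  6  7  8  9  10  11

hence w(1..11) = (10, 9, 7, 8, 1, 11, 2, 4, 3, 5, 6).

Fulton essential set (5 of the 35 Rothe cells):

[(1, 9, 0), (2, 8, 0), (4, 6, 0), (6, 6, 1), (8, 3, 2)]


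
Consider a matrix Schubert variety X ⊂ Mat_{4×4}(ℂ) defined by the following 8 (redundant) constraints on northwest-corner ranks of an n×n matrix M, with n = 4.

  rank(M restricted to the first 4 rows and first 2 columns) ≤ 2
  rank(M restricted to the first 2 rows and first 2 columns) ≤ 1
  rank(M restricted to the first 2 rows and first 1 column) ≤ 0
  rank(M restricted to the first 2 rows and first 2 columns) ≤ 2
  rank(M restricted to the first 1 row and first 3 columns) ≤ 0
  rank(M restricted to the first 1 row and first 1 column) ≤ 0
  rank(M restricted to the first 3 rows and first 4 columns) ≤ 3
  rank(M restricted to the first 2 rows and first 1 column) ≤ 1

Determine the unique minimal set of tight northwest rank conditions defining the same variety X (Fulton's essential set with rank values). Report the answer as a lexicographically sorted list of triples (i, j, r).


Recovering R(i,j) via the rank-extension bound from the 8 conditions:

  i=1: 0 0 0 1
  i=2: 0 1 1 2
  i=3: 1 2 2 3
  i=4: 1 2 3 4

reading off 1-entries of Δ²R: w = (4, 2, 1, 3).

ℓ(w)=4; the 2 essential cells (i,j,r):

[(1, 3, 0), (2, 1, 0)]


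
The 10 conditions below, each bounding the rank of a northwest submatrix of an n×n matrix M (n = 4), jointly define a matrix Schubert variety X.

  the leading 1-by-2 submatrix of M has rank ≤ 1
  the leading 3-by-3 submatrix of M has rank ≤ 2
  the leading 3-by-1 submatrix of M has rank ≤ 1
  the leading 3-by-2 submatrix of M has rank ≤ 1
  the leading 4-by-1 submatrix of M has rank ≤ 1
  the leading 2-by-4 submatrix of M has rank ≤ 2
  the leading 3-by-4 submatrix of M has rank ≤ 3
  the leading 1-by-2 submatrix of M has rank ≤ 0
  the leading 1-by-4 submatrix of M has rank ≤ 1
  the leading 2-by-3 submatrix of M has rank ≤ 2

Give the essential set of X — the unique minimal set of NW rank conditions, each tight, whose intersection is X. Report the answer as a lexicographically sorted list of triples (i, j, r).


Rank table r_w(4×4) implied by the 10 constraints:

  i=1: 0, 0, 1, 1
  i=2: 1, 1, 2, 2
  i=3: 1, 1, 2, 3
  i=4: 1, 2, 3, 4

giving w = (3, 1, 4, 2) via Δ²R.

|D(w)|=3, |Ess(w)|=2:

[(1, 2, 0), (3, 2, 1)]


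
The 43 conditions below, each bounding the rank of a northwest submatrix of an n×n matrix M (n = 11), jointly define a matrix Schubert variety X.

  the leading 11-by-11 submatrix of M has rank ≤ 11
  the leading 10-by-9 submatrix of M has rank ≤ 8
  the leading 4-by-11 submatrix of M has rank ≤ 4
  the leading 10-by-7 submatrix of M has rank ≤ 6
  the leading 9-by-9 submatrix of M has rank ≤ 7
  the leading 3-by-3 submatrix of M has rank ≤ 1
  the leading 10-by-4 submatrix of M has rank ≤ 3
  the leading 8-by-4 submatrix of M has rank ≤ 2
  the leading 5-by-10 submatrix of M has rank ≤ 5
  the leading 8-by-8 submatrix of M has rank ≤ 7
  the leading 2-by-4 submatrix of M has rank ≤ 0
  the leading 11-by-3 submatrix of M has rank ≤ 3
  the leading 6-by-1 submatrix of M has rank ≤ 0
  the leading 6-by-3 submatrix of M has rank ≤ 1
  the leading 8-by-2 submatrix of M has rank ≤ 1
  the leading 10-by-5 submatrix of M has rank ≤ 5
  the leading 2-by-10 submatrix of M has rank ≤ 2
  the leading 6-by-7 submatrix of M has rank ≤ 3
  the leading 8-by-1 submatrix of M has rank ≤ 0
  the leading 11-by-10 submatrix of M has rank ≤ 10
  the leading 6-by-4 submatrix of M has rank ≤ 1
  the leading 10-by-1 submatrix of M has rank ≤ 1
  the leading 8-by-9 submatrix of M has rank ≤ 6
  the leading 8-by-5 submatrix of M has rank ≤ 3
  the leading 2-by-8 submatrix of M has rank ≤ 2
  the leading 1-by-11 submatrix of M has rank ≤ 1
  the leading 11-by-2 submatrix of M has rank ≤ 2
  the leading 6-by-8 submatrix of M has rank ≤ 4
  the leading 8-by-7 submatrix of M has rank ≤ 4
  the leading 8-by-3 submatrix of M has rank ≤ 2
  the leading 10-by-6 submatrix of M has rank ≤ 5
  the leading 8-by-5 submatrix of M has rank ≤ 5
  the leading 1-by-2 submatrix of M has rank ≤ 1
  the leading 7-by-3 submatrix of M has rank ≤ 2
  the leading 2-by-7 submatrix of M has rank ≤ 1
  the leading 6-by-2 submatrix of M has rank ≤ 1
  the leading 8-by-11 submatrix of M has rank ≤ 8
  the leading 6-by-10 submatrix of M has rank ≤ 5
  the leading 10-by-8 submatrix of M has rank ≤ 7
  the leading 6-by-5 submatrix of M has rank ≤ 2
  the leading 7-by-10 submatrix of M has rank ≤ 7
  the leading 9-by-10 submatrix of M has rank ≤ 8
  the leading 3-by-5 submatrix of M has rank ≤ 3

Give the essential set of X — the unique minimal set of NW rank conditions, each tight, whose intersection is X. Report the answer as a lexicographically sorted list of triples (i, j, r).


Reconstructing r_w from the 43 given conditions:

  row 1: 0, 0, 0, 0, 1, 1, 1, 1, 1, 1, 1
  row 2: 0, 0, 0, 0, 1, 1, 1, 2, 2, 2, 2
  row 3: 0, 1, 1, 1, 2, 2, 2, 3, 3, 3, 3
  row 4: 0, 1, 1, 1, 2, 3, 3, 4, 4, 4, 4
  row 5: 0, 1, 1, 1, 2, 3, 3, 4, 5, 5, 5
  row 6: 0, 1, 1, 1, 2, 3, 3, 4, 5, 5, 6
  row 7: 0, 1, 2, 2, 3, 4, 4, 5, 6, 6, 7
  row 8: 0, 1, 2, 2, 3, 4, 4, 5, 6, 7, 8
  row 9: 1, 2, 3, 3, 4, 5, 5, 6, 7, 8, 9
  row 10: 1, 2, 3, 3, 4, 5, 6, 7, 8, 9, 10
  row 11: 1, 2, 3, 4, 5, 6, 7, 8, 9, 10, 11

hence w(1..11) = (5, 8, 2, 6, 9, 11, 3, 10, 1, 7, 4).

ℓ(w)=28; the 9 essential cells (i,j,r):

[(2, 4, 0), (2, 7, 1), (6, 4, 1), (6, 7, 3), (6, 10, 5), (8, 1, 0), (8, 4, 2), (8, 7, 4), (10, 4, 3)]


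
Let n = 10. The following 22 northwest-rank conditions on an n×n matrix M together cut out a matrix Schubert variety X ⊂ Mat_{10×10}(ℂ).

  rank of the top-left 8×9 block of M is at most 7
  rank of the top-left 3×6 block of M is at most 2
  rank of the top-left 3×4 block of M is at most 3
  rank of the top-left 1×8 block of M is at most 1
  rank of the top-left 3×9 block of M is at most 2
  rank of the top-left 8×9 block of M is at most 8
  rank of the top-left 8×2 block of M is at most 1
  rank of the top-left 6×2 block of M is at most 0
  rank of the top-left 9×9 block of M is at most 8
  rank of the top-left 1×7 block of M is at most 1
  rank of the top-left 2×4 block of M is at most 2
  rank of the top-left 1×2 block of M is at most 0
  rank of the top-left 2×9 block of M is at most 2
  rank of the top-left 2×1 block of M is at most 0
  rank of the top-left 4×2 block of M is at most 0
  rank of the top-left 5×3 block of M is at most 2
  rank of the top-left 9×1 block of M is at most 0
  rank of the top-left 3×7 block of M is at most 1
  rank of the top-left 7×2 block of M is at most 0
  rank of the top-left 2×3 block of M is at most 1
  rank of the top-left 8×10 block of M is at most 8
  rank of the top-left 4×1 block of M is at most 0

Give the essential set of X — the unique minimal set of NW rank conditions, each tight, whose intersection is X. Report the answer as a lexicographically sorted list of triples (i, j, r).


The tightest implied rank at each (i,j), from the 22 conditions:

  0  0  1  1  1  1  1  1  1  1
  0  0  1  1  1  1  1  2  2  2
  0  0  1  1  1  1  1  2  2  3
  0  0  1  2  2  2  2  3  3  4
  0  0  1  2  3  3  3  4  4  5
  0  0  1  2  3  4  4  5  5  6
  0  0  1  2  3  4  5  6  6  7
  0  1  2  3  4  5  6  7  7  8
  0  1  2  3  4  5  6  7  8  9
  1  2  3  4  5  6  7  8  9  10

second differences of R give the permutation w = (3, 8, 10, 4, 5, 6, 7, 2, 9, 1).

D(w) has 25 cells with 4 SE-corners; essential set:

[(3, 7, 1), (3, 9, 2), (7, 2, 0), (9, 1, 0)]


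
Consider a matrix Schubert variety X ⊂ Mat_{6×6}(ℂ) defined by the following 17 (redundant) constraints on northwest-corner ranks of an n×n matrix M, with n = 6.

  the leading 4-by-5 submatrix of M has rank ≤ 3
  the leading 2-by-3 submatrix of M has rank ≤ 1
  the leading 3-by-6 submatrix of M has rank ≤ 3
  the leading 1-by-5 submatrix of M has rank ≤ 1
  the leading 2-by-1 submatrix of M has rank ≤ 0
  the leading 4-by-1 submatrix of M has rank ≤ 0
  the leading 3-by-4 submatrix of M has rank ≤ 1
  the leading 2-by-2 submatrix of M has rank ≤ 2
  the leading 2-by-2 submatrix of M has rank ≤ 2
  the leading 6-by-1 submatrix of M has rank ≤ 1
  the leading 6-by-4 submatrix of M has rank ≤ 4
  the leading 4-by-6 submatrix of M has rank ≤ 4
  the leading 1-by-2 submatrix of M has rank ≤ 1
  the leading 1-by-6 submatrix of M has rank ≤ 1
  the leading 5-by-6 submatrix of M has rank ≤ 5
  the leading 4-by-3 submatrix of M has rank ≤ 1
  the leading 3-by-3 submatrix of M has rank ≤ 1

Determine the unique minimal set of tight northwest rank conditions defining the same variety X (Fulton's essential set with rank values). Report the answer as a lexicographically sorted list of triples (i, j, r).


Rank table r_w(6×6) implied by the 17 constraints:

  R[1]: 0 1 1 1 1 1
  R[2]: 0 1 1 1 2 2
  R[3]: 0 1 1 1 2 3
  R[4]: 0 1 1 2 3 4
  R[5]: 1 2 2 3 4 5
  R[6]: 1 2 3 4 5 6

giving w = (2, 5, 6, 4, 1, 3) via Δ²R.

3 SE-corners of the 9-cell Rothe diagram give Ess(w):

[(3, 4, 1), (4, 1, 0), (4, 3, 1)]


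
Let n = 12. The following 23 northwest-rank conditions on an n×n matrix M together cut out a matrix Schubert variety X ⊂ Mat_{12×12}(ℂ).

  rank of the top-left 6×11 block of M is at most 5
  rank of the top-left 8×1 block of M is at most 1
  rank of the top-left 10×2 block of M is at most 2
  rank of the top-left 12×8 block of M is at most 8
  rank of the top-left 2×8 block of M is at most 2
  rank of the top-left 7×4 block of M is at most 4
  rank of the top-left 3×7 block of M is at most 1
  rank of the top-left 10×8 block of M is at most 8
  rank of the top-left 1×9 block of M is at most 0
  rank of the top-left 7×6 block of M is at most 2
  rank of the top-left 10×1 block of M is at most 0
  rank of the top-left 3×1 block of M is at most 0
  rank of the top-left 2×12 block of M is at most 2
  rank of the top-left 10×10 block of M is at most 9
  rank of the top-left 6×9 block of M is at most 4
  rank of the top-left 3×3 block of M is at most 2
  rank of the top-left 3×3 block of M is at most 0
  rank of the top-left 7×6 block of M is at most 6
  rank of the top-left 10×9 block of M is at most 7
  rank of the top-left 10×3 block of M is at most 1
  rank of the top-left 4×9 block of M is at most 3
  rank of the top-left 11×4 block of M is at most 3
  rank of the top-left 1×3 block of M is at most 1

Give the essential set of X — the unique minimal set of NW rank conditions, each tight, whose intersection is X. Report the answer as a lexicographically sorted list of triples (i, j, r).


Computing R[i][j] = min implied NW-rank bound (n=12, 23 conditions):

  row 1: 0  0  0  0  0  0  0  0  0  1  1  1
  row 2: 0  0  0  1  1  1  1  1  1  2  2  2
  row 3: 0  0  0  1  1  1  1  2  2  3  3  3
  row 4: 0  1  1  2  2  2  2  3  3  4  4  4
  row 5: 0  1  1  2  2  2  3  4  4  5  5  5
  row 6: 0  1  1  2  2  2  3  4  4  5  5  6
  row 7: 0  1  1  2  2  2  3  4  5  6  6  7
  row 8: 0  1  1  2  3  3  4  5  6  7  7  8
  row 9: 0  1  1  2  3  4  5  6  7  8  8  9
  row 10: 0  1  1  2  3  4  5  6  7  8  9  10
  row 11: 1  2  2  3  4  5  6  7  8  9  10  11
  row 12: 1  2  3  4  5  6  7  8  9  10  11  12

so w = (10, 4, 8, 2, 7, 12, 9, 5, 6, 11, 1, 3).

8 SE-corners of the 39-cell Rothe diagram give Ess(w):

[(1, 9, 0), (3, 3, 0), (3, 7, 1), (6, 9, 4), (6, 11, 5), (7, 6, 2), (10, 1, 0), (10, 3, 1)]


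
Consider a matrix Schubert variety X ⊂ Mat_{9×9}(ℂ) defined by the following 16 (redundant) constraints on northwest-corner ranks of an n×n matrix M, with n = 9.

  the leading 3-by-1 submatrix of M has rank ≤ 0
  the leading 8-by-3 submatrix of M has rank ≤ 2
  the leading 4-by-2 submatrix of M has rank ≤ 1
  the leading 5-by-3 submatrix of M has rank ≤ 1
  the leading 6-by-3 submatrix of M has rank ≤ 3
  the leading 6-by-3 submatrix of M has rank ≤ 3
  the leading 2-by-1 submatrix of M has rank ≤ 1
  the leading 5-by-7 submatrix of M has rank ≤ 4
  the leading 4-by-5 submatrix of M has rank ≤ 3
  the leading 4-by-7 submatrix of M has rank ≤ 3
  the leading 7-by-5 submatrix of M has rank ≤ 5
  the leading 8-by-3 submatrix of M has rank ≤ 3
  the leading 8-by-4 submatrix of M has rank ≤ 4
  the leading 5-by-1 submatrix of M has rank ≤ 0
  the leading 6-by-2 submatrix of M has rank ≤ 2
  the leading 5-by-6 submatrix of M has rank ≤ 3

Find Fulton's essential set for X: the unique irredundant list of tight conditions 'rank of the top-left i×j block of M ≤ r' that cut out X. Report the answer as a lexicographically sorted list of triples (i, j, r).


The tightest implied rank at each (i,j), from the 16 conditions:

  0, 1, 1, 1, 1, 1, 1, 1, 1
  0, 1, 1, 2, 2, 2, 2, 2, 2
  0, 1, 1, 2, 3, 3, 3, 3, 3
  0, 1, 1, 2, 3, 3, 3, 4, 4
  0, 1, 1, 2, 3, 3, 4, 5, 5
  1, 2, 2, 3, 4, 4, 5, 6, 6
  1, 2, 2, 3, 4, 5, 6, 7, 7
  1, 2, 2, 3, 4, 5, 6, 7, 8
  1, 2, 3, 4, 5, 6, 7, 8, 9

hence w(1..9) = (2, 4, 5, 8, 7, 1, 6, 9, 3).

|D(w)|=14, |Ess(w)|=5:

[(4, 7, 3), (5, 1, 0), (5, 3, 1), (5, 6, 3), (8, 3, 2)]


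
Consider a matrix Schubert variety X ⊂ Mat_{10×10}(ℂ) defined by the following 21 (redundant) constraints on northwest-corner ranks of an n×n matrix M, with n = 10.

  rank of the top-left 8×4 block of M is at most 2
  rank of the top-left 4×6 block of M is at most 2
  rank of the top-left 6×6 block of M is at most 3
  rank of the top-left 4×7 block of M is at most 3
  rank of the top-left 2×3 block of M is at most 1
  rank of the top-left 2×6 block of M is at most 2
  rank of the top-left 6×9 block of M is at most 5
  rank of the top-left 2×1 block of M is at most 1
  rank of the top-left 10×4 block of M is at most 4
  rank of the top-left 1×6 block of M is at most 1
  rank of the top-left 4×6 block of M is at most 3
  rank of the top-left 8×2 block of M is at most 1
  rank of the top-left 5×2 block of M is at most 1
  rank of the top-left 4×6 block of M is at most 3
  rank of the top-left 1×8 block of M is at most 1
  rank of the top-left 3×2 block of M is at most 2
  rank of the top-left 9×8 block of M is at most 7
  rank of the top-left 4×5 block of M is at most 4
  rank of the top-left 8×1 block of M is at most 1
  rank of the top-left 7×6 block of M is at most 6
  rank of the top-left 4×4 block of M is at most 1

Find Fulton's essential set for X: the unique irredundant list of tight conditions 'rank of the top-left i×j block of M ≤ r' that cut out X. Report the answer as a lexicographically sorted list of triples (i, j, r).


Computing R[i][j] = min implied NW-rank bound (n=10, 21 conditions):

  i=1: 1 | 1 | 1 | 1 | 1 | 1 | 1 | 1 | 1 | 1
  i=2: 1 | 1 | 1 | 1 | 2 | 2 | 2 | 2 | 2 | 2
  i=3: 1 | 1 | 1 | 1 | 2 | 2 | 3 | 3 | 3 | 3
  i=4: 1 | 1 | 1 | 1 | 2 | 2 | 3 | 4 | 4 | 4
  i=5: 1 | 1 | 2 | 2 | 3 | 3 | 4 | 5 | 5 | 5
  i=6: 1 | 1 | 2 | 2 | 3 | 3 | 4 | 5 | 5 | 6
  i=7: 1 | 1 | 2 | 2 | 3 | 4 | 5 | 6 | 6 | 7
  i=8: 1 | 1 | 2 | 2 | 3 | 4 | 5 | 6 | 7 | 8
  i=9: 1 | 2 | 3 | 3 | 4 | 5 | 6 | 7 | 8 | 9
  i=10: 1 | 2 | 3 | 4 | 5 | 6 | 7 | 8 | 9 | 10

hence w(1..10) = (1, 5, 7, 8, 3, 10, 6, 9, 2, 4).

D(w) has 20 cells with 6 SE-corners; essential set:

[(4, 4, 1), (4, 6, 2), (6, 6, 3), (6, 9, 5), (8, 2, 1), (8, 4, 2)]


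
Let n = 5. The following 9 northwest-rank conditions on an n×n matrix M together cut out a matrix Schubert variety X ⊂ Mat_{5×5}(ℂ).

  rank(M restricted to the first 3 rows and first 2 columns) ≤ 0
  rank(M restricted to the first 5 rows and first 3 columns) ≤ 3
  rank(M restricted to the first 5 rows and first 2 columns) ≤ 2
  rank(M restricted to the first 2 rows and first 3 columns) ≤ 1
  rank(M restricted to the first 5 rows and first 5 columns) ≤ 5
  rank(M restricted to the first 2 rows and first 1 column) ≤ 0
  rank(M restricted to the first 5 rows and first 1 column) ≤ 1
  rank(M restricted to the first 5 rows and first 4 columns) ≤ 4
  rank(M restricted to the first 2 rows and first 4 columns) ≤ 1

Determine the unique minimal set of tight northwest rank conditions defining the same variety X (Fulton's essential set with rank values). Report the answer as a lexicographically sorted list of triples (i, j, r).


The tightest implied rank at each (i,j), from the 9 conditions:

  row 1: 0  0  1  1  1
  row 2: 0  0  1  1  2
  row 3: 0  0  1  2  3
  row 4: 1  1  2  3  4
  row 5: 1  2  3  4  5

the unique w with this rank table is (3, 5, 4, 1, 2).

Rothe diagram D(w) (7 cells), 2 SE-corners (essential conditions):

[(2, 4, 1), (3, 2, 0)]


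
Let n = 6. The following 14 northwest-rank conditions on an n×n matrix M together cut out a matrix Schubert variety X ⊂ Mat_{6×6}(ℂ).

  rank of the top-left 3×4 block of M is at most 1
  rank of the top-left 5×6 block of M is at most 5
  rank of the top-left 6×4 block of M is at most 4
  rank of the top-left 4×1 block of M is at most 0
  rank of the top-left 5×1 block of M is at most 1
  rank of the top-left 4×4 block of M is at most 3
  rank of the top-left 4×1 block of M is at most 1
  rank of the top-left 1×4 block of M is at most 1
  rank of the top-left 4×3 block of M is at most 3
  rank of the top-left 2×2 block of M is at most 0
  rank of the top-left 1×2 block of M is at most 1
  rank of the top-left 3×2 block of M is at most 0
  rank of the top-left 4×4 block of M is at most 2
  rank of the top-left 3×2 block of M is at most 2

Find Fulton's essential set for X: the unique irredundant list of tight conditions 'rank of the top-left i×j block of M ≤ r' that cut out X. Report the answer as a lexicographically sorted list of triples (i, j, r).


The tightest implied rank at each (i,j), from the 14 conditions:

  row 1: 0 | 0 | 1 | 1 | 1 | 1
  row 2: 0 | 0 | 1 | 1 | 2 | 2
  row 3: 0 | 0 | 1 | 1 | 2 | 3
  row 4: 0 | 1 | 2 | 2 | 3 | 4
  row 5: 1 | 2 | 3 | 3 | 4 | 5
  row 6: 1 | 2 | 3 | 4 | 5 | 6

second differences of R give the permutation w = (3, 5, 6, 2, 1, 4).

D(w) has 9 cells with 3 SE-corners; essential set:

[(3, 2, 0), (3, 4, 1), (4, 1, 0)]


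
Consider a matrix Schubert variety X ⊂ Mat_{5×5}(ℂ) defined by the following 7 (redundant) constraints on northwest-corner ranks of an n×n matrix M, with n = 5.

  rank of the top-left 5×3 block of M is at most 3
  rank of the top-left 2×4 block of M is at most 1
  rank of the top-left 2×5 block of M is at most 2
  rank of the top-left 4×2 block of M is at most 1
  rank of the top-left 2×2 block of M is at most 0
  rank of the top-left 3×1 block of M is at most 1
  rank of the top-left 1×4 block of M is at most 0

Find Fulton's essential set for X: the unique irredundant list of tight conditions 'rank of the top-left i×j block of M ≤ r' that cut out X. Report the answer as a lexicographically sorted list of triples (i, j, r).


The tightest implied rank at each (i,j), from the 7 conditions:

  i=1: 0 | 0 | 0 | 0 | 1
  i=2: 0 | 0 | 1 | 1 | 2
  i=3: 1 | 1 | 2 | 2 | 3
  i=4: 1 | 1 | 2 | 3 | 4
  i=5: 1 | 2 | 3 | 4 | 5

second differences of R give the permutation w = (5, 3, 1, 4, 2).

ℓ(w)=7; the 3 essential cells (i,j,r):

[(1, 4, 0), (2, 2, 0), (4, 2, 1)]


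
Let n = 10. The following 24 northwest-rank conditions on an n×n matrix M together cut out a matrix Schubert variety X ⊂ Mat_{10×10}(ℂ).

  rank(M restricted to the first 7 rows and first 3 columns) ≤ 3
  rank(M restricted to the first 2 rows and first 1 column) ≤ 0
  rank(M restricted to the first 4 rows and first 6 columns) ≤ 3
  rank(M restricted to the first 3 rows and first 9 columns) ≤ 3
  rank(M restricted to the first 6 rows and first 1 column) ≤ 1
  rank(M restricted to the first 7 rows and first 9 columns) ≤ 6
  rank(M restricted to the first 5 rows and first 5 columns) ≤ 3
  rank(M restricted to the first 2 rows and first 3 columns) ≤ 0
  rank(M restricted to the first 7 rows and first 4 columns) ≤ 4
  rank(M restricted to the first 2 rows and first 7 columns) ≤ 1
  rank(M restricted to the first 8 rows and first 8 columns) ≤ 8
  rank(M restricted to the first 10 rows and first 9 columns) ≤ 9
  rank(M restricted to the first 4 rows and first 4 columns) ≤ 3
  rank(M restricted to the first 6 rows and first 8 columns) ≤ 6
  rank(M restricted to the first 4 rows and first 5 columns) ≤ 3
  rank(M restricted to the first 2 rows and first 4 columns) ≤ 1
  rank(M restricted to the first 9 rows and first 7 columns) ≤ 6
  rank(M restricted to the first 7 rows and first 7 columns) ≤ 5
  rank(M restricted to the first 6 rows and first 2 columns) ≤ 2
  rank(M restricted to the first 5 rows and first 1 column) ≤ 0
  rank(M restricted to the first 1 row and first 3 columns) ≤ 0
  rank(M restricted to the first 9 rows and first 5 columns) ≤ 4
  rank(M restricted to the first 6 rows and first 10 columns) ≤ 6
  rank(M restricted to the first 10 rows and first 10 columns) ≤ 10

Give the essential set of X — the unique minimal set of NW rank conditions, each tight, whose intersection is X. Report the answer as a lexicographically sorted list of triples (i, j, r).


Recovering R(i,j) via the rank-extension bound from the 24 conditions:

  row 1: 0 0 0 1 1 1 1 1 1 1
  row 2: 0 0 0 1 1 1 1 2 2 2
  row 3: 0 1 1 2 2 2 2 3 3 3
  row 4: 0 1 2 3 3 3 3 4 4 4
  row 5: 0 1 2 3 3 4 4 5 5 5
  row 6: 1 2 3 4 4 5 5 6 6 6
  row 7: 1 2 3 4 4 5 5 6 6 7
  row 8: 1 2 3 4 4 5 6 7 7 8
  row 9: 1 2 3 4 4 5 6 7 8 9
  row 10: 1 2 3 4 5 6 7 8 9 10

so w = (4, 8, 2, 3, 6, 1, 10, 7, 9, 5).

ℓ(w)=18; the 7 essential cells (i,j,r):

[(2, 3, 0), (2, 7, 1), (5, 1, 0), (5, 5, 3), (7, 7, 5), (7, 9, 6), (9, 5, 4)]


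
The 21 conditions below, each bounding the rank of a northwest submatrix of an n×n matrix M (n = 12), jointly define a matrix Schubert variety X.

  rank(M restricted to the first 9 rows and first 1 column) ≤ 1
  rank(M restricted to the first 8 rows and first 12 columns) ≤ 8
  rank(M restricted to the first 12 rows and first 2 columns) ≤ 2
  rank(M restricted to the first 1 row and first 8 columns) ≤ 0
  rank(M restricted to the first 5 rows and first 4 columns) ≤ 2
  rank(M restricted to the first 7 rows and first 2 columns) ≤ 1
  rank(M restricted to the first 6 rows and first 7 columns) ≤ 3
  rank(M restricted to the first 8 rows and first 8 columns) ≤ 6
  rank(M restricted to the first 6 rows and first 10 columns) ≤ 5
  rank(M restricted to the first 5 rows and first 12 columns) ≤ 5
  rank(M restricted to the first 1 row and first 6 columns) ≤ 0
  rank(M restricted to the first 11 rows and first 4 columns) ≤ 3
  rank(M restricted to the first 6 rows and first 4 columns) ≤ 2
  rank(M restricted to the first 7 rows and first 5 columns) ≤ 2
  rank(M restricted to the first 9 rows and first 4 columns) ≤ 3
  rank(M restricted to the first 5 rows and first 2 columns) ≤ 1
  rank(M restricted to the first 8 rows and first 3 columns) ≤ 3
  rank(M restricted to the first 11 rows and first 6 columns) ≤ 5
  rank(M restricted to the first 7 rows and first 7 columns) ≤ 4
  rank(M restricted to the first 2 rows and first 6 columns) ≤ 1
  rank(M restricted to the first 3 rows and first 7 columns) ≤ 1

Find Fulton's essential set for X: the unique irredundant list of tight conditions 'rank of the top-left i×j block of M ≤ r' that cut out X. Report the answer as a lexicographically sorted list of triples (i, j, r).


Computing R[i][j] = min implied NW-rank bound (n=12, 21 conditions):

  R[1]: 0, 0, 0, 0, 0, 0, 0, 0, 1, 1, 1, 1
  R[2]: 1, 1, 1, 1, 1, 1, 1, 1, 2, 2, 2, 2
  R[3]: 1, 1, 1, 1, 1, 1, 1, 2, 3, 3, 3, 3
  R[4]: 1, 1, 2, 2, 2, 2, 2, 3, 4, 4, 4, 4
  R[5]: 1, 1, 2, 2, 2, 3, 3, 4, 5, 5, 5, 5
  R[6]: 1, 1, 2, 2, 2, 3, 3, 4, 5, 5, 6, 6
  R[7]: 1, 1, 2, 2, 2, 3, 4, 5, 6, 6, 7, 7
  R[8]: 1, 2, 3, 3, 3, 4, 5, 6, 7, 7, 8, 8
  R[9]: 1, 2, 3, 3, 4, 5, 6, 7, 8, 8, 9, 9
  R[10]: 1, 2, 3, 3, 4, 5, 6, 7, 8, 9, 10, 10
  R[11]: 1, 2, 3, 3, 4, 5, 6, 7, 8, 9, 10, 11
  R[12]: 1, 2, 3, 4, 5, 6, 7, 8, 9, 10, 11, 12

giving w = (9, 1, 8, 3, 6, 11, 7, 2, 5, 10, 12, 4) via Δ²R.

7 SE-corners of the 29-cell Rothe diagram give Ess(w):

[(1, 8, 0), (3, 7, 1), (6, 7, 3), (6, 10, 5), (7, 2, 1), (7, 5, 2), (11, 4, 3)]


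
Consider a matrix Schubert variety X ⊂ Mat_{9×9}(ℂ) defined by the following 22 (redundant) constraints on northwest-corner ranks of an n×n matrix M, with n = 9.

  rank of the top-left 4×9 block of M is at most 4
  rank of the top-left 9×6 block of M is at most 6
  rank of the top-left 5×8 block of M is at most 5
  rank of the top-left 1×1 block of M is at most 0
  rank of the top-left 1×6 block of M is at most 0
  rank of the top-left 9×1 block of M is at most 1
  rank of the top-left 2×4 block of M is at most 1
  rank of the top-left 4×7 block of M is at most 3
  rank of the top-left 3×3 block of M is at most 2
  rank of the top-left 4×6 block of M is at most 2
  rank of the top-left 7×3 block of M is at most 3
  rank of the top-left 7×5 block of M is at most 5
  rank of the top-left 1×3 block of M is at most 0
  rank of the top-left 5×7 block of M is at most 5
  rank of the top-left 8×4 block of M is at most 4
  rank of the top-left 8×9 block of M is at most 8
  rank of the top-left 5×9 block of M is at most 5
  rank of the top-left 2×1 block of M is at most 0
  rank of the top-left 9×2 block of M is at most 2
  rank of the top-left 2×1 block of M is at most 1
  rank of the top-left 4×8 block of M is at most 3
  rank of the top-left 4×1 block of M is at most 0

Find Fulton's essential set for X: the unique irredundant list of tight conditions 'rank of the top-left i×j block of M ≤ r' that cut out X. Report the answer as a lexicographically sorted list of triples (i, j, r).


Rank table r_w(9×9) implied by the 22 constraints:

  row 1: 0 0 0 0 0 0 1 1 1
  row 2: 0 1 1 1 1 1 2 2 2
  row 3: 0 1 2 2 2 2 3 3 3
  row 4: 0 1 2 2 2 2 3 3 4
  row 5: 1 2 3 3 3 3 4 4 5
  row 6: 1 2 3 4 4 4 5 5 6
  row 7: 1 2 3 4 5 5 6 6 7
  row 8: 1 2 3 4 5 6 7 7 8
  row 9: 1 2 3 4 5 6 7 8 9

second differences of R give the permutation w = (7, 2, 3, 9, 1, 4, 5, 6, 8).

4 SE-corners of the 13-cell Rothe diagram give Ess(w):

[(1, 6, 0), (4, 1, 0), (4, 6, 2), (4, 8, 3)]


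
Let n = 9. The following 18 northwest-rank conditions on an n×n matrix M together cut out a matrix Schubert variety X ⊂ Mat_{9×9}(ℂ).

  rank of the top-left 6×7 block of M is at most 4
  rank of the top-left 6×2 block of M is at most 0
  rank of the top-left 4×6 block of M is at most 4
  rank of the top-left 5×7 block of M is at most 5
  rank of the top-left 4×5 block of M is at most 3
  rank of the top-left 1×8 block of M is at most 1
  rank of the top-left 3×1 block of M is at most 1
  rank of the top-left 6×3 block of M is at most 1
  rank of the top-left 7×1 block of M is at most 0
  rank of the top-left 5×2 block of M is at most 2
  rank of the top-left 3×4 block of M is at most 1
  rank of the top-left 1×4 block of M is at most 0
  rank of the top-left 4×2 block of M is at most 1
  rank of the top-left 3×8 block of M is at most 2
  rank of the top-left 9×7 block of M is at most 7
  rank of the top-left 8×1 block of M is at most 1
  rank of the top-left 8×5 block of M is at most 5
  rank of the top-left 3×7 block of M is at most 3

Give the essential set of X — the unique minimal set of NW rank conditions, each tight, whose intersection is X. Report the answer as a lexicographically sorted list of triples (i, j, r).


The tightest implied rank at each (i,j), from the 18 conditions:

  R[1]: 0, 0, 0, 0, 1, 1, 1, 1, 1
  R[2]: 0, 0, 1, 1, 2, 2, 2, 2, 2
  R[3]: 0, 0, 1, 1, 2, 2, 2, 2, 3
  R[4]: 0, 0, 1, 2, 3, 3, 3, 3, 4
  R[5]: 0, 0, 1, 2, 3, 4, 4, 4, 5
  R[6]: 0, 0, 1, 2, 3, 4, 4, 5, 6
  R[7]: 0, 1, 2, 3, 4, 5, 5, 6, 7
  R[8]: 1, 2, 3, 4, 5, 6, 6, 7, 8
  R[9]: 1, 2, 3, 4, 5, 6, 7, 8, 9

so w = (5, 3, 9, 4, 6, 8, 2, 1, 7).

Fulton essential set (6 of the 20 Rothe cells):

[(1, 4, 0), (3, 4, 1), (3, 8, 2), (6, 2, 0), (6, 7, 4), (7, 1, 0)]


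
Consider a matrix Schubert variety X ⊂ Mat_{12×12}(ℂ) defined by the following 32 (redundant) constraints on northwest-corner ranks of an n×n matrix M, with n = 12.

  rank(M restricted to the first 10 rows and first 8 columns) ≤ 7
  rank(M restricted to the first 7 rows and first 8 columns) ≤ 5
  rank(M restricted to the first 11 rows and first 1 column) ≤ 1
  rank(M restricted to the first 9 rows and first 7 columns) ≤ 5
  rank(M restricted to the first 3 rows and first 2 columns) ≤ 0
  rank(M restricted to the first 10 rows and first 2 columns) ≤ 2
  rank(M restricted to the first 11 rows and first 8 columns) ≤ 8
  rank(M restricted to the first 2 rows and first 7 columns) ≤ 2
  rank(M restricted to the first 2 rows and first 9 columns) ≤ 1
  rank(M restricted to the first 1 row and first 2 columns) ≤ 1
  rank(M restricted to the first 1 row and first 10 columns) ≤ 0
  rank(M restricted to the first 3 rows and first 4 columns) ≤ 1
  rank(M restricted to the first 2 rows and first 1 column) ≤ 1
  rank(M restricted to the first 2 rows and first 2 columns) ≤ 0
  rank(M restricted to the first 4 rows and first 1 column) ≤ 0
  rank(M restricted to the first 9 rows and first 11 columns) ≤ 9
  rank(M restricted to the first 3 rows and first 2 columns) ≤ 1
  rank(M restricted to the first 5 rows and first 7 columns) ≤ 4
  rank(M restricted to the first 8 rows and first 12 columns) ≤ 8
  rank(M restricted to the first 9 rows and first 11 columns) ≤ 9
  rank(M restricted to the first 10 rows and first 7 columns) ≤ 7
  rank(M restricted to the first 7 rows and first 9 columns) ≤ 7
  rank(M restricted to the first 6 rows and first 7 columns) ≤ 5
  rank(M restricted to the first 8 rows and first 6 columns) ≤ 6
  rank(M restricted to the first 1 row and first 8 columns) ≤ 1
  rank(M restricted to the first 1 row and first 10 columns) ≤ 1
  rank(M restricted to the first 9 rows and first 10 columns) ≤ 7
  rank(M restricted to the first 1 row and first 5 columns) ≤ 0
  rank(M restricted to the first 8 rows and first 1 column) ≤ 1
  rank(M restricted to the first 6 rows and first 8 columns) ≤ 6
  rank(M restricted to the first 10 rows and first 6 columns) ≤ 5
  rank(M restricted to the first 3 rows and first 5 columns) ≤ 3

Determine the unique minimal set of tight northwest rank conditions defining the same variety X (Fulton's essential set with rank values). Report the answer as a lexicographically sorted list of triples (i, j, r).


Propagating the 32 rank bounds to every northwest block:

  i=1: 0, 0, 0, 0, 0, 0, 0, 0, 0, 0, 1, 1
  i=2: 0, 0, 1, 1, 1, 1, 1, 1, 1, 1, 2, 2
  i=3: 0, 0, 1, 1, 2, 2, 2, 2, 2, 2, 3, 3
  i=4: 0, 1, 2, 2, 3, 3, 3, 3, 3, 3, 4, 4
  i=5: 1, 2, 3, 3, 4, 4, 4, 4, 4, 4, 5, 5
  i=6: 1, 2, 3, 4, 5, 5, 5, 5, 5, 5, 6, 6
  i=7: 1, 2, 3, 4, 5, 5, 5, 5, 6, 6, 7, 7
  i=8: 1, 2, 3, 4, 5, 5, 5, 6, 7, 7, 8, 8
  i=9: 1, 2, 3, 4, 5, 5, 5, 6, 7, 7, 8, 9
  i=10: 1, 2, 3, 4, 5, 5, 6, 7, 8, 8, 9, 10
  i=11: 1, 2, 3, 4, 5, 6, 7, 8, 9, 9, 10, 11
  i=12: 1, 2, 3, 4, 5, 6, 7, 8, 9, 10, 11, 12

the unique w with this rank table is (11, 3, 5, 2, 1, 4, 9, 8, 12, 7, 6, 10).

Fulton essential set (8 of the 25 Rothe cells):

[(1, 10, 0), (3, 2, 0), (3, 4, 1), (4, 1, 0), (7, 8, 5), (9, 7, 5), (9, 10, 7), (10, 6, 5)]
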